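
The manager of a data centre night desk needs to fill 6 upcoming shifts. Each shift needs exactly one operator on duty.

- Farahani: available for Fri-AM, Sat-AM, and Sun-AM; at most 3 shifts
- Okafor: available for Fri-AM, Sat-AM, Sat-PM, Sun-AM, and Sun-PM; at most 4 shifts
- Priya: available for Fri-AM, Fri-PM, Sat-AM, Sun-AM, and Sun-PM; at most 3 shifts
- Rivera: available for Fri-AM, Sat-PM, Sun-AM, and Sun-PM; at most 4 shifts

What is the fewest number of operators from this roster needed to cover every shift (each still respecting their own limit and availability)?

2

6 slots to fill and no one can take more than 4, so at least ⌈6/4⌉ = 2 operators are needed.
Okafor and Priya alone can cover everything: Fri-AM→Okafor, Fri-PM→Priya, Sat-AM→Okafor, Sat-PM→Okafor, Sun-AM→Okafor, Sun-PM→Priya.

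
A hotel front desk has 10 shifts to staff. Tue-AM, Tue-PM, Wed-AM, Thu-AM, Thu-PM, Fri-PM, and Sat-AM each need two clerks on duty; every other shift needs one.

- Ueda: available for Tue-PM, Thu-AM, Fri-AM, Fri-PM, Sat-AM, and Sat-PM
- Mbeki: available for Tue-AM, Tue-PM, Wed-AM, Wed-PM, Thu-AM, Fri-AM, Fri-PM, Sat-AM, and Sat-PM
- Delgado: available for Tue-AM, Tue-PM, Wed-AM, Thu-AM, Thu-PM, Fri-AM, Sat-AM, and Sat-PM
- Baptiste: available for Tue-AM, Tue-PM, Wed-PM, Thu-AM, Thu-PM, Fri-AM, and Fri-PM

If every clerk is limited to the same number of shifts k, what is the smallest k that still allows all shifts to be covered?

5

With 4 clerks and 17 worker-slots to fill, someone must work at least ⌈17/4⌉ = 5 shifts, so k ≥ 5.
k = 5 works: Tue-AM→Mbeki+Delgado, Tue-PM→Ueda+Delgado, Wed-AM→Mbeki+Delgado, Wed-PM→Mbeki, Thu-AM→Delgado+Baptiste, Thu-PM→Delgado+Baptiste, Fri-AM→Ueda, Fri-PM→Ueda+Mbeki, Sat-AM→Ueda+Mbeki, Sat-PM→Ueda.
Loads: Ueda 5, Mbeki 5, Delgado 5, Baptiste 2 — all ≤ 5.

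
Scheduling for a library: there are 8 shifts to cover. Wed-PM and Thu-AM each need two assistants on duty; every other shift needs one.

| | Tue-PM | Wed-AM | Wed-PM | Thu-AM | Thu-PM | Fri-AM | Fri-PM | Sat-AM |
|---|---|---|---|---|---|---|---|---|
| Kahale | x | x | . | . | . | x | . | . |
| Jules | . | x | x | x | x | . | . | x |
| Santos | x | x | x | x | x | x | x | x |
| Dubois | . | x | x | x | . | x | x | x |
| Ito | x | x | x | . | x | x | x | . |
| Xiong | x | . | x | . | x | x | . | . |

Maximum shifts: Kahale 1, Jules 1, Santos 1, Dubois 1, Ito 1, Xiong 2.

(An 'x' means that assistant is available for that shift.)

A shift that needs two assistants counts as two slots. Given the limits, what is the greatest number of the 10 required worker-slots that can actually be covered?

7

Total capacity across all assistants is 1+1+1+1+1+2 = 7, and 10 slots are needed, so at most 7 can be filled.
An assignment achieving 7: Tue-PM→Kahale, Wed-PM→Xiong, Thu-AM→Jules+Santos, Thu-PM→Ito, Fri-AM→Xiong, Fri-PM→Dubois.
Loads: Kahale 1/1, Jules 1/1, Santos 1/1, Dubois 1/1, Ito 1/1, Xiong 2/2.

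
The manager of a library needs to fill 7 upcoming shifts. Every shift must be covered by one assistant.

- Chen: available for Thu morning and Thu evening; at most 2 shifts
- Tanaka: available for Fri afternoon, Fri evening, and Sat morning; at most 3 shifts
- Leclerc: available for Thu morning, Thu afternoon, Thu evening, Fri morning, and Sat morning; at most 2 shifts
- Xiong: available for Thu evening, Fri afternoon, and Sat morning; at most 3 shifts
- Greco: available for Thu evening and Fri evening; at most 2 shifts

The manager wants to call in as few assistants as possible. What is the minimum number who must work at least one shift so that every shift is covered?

3

7 slots to fill and no one can take more than 3, so at least ⌈7/3⌉ = 3 assistants are needed.
Chen, Tanaka, and Leclerc alone can cover everything: Thu morning→Chen, Thu afternoon→Leclerc, Thu evening→Chen, Fri morning→Leclerc, Fri afternoon→Tanaka, Fri evening→Tanaka, Sat morning→Tanaka.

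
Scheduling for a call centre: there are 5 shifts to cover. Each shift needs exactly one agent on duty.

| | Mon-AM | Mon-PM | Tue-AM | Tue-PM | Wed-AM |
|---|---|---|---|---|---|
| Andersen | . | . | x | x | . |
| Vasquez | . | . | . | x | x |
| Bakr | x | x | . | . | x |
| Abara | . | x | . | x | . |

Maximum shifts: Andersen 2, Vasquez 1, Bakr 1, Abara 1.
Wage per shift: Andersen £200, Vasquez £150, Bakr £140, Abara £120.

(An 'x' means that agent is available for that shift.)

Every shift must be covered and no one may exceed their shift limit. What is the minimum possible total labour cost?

Mon-AM can only be covered by Bakr, so that assignment is forced.
Tue-AM can only be covered by Andersen, so that assignment is forced.
Picking the cheapest available agent for each shift independently would cost £720, but that ignores the shift limits.
An optimal schedule: Mon-AM→Bakr, Mon-PM→Abara, Tue-AM→Andersen, Tue-PM→Andersen, Wed-AM→Vasquez.
Total: 140 + 120 + 200 + 200 + 150 = £810.

£810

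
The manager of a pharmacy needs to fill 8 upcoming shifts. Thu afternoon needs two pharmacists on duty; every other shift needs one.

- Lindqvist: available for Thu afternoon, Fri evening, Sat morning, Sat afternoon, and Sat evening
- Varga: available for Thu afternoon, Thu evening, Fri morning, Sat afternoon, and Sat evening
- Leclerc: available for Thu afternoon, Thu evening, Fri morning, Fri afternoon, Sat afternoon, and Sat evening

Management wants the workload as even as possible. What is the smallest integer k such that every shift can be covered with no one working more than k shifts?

With 3 pharmacists and 9 worker-slots to fill, someone must work at least ⌈9/3⌉ = 3 shifts, so k ≥ 3.
k = 3 works: Thu afternoon→Lindqvist+Varga, Thu evening→Varga, Fri morning→Varga, Fri afternoon→Leclerc, Fri evening→Lindqvist, Sat morning→Lindqvist, Sat afternoon→Leclerc, Sat evening→Leclerc.
Loads: Lindqvist 3, Varga 3, Leclerc 3 — all ≤ 3.

3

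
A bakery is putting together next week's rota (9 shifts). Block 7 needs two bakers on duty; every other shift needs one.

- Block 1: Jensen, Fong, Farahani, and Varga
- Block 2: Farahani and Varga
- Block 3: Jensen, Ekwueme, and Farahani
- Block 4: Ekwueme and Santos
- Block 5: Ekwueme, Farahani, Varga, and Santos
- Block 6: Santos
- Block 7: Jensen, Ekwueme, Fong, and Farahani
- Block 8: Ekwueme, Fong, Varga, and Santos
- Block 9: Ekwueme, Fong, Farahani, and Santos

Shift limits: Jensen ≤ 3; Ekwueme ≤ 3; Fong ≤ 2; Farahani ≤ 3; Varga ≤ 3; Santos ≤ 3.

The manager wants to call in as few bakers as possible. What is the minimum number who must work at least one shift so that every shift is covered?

10 slots to fill and no one can take more than 3, so at least ⌈10/3⌉ = 4 bakers are needed.
Jensen, Ekwueme, Farahani, and Santos alone can cover everything: Block 1→Jensen, Block 2→Farahani, Block 3→Jensen, Block 4→Ekwueme, Block 5→Ekwueme, Block 6→Santos, Block 7→Jensen+Farahani, Block 8→Ekwueme, Block 9→Farahani.

4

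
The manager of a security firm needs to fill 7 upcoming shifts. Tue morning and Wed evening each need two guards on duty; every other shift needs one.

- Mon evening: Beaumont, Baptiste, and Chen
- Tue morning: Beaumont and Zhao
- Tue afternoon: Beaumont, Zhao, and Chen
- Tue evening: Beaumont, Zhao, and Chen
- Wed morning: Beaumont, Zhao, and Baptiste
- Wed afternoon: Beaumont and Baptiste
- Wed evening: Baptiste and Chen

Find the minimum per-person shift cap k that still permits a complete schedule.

3

With 4 guards and 9 worker-slots to fill, someone must work at least ⌈9/4⌉ = 3 shifts, so k ≥ 3.
k = 3 works: Mon evening→Beaumont, Tue morning→Beaumont+Zhao, Tue afternoon→Zhao, Tue evening→Zhao, Wed morning→Baptiste, Wed afternoon→Beaumont, Wed evening→Baptiste+Chen.
Loads: Beaumont 3, Zhao 3, Baptiste 2, Chen 1 — all ≤ 3.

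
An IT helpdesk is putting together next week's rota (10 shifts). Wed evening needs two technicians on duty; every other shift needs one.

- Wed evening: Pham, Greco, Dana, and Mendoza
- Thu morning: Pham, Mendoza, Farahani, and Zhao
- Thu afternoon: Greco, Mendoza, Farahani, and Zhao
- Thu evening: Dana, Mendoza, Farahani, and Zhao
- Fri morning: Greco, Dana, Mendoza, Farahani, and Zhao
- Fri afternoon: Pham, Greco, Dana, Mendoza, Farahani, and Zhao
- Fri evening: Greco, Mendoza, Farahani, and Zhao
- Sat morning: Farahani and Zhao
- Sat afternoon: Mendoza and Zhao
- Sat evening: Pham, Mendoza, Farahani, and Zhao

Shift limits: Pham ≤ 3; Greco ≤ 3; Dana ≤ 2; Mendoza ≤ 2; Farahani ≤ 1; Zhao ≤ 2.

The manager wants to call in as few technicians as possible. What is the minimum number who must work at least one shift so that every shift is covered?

5

11 slots to fill and no one can take more than 3, so at least ⌈11/3⌉ = 4 technicians are needed.
Any 4 technicians together have capacity at most 3+3+2+2 = 10 < 11 slots, so 4 can never suffice.
Pham, Greco, Dana, Mendoza, and Farahani alone can cover everything: Wed evening→Dana+Mendoza, Thu morning→Pham, Thu afternoon→Greco, Thu evening→Dana, Fri morning→Greco, Fri afternoon→Pham, Fri evening→Greco, Sat morning→Farahani, Sat afternoon→Mendoza, Sat evening→Pham.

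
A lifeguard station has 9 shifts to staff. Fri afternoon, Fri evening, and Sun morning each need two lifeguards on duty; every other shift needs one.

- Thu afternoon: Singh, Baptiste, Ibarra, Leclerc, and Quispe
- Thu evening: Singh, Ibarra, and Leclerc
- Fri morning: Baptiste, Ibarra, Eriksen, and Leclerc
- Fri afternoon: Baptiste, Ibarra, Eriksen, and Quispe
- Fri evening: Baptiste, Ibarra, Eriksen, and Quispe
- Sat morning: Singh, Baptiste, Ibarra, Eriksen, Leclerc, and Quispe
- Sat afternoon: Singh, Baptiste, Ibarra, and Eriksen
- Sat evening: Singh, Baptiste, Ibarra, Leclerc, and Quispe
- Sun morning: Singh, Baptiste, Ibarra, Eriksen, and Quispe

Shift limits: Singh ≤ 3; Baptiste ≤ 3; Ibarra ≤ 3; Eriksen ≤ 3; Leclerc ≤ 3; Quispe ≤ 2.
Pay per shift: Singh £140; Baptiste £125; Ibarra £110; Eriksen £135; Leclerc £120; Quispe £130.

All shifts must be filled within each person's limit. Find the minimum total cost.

Picking the cheapest available lifeguard for each shift independently would cost £1365, but that ignores the shift limits.
An optimal schedule: Thu afternoon→Leclerc, Thu evening→Ibarra, Fri morning→Ibarra, Fri afternoon→Baptiste+Quispe, Fri evening→Baptiste+Quispe, Sat morning→Leclerc, Sat afternoon→Ibarra, Sat evening→Leclerc, Sun morning→Baptiste+Eriksen.
Total: 120 + 110 + 110 + 125 + 130 + 125 + 130 + 120 + 110 + 120 + 125 + 135 = £1460.

£1460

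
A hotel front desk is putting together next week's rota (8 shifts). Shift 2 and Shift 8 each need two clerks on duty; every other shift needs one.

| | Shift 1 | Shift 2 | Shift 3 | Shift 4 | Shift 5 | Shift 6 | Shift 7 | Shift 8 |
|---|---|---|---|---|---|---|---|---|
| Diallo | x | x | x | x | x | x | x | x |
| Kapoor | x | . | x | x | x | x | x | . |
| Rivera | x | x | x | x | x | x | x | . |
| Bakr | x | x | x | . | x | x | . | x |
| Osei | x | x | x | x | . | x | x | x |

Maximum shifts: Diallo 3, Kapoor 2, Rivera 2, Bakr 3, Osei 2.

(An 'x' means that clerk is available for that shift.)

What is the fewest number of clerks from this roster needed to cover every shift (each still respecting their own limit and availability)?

10 slots to fill and no one can take more than 3, so at least ⌈10/3⌉ = 4 clerks are needed.
Diallo, Kapoor, Rivera, and Bakr alone can cover everything: Shift 1→Kapoor, Shift 2→Diallo+Rivera, Shift 3→Rivera, Shift 4→Diallo, Shift 5→Bakr, Shift 6→Bakr, Shift 7→Kapoor, Shift 8→Diallo+Bakr.

4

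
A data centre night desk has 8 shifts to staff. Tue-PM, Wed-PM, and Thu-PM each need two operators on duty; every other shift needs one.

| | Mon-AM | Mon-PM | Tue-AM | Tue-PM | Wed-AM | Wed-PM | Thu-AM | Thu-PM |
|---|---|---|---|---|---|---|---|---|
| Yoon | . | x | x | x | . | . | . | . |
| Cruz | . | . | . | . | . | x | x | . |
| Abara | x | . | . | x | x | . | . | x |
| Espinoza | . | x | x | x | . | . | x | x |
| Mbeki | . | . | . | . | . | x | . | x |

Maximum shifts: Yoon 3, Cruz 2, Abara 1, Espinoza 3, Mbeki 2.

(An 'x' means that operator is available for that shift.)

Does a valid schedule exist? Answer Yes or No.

Total capacity is 11 and 11 slots are needed, so capacity alone doesn't rule it out.
Shifts {Mon-AM, Wed-AM} need 2 worker-slots in total, but the operators available for any of those shifts (Abara) can supply at most 1 among them. So no valid schedule exists.

No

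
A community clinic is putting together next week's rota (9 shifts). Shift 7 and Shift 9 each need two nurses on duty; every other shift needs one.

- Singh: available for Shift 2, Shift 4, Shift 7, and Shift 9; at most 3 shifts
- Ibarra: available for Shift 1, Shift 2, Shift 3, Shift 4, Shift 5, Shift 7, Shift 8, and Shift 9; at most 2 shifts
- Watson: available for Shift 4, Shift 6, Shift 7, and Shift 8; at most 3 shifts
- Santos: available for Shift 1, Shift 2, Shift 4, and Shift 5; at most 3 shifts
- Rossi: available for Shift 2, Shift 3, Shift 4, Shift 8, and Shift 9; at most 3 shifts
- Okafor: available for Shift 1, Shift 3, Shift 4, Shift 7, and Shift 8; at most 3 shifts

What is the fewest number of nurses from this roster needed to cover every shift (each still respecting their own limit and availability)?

4

11 slots to fill and no one can take more than 3, so at least ⌈11/3⌉ = 4 nurses are needed.
Singh, Ibarra, Watson, and Santos alone can cover everything: Shift 1→Santos, Shift 2→Singh, Shift 3→Ibarra, Shift 4→Santos, Shift 5→Santos, Shift 6→Watson, Shift 7→Singh+Watson, Shift 8→Watson, Shift 9→Singh+Ibarra.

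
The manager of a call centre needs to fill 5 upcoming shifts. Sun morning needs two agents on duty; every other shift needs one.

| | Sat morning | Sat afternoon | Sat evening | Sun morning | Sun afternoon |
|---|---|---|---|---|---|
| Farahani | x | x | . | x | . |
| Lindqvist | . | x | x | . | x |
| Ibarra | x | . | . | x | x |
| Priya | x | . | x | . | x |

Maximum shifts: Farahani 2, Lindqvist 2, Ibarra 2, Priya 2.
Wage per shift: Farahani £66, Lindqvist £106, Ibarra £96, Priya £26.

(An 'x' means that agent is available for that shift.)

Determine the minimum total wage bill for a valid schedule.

£376

Sun morning can only be covered by Farahani and Ibarra, so that assignment is forced.
Picking the cheapest available agent for each shift independently would cost £306, but that ignores the shift limits.
An optimal schedule: Sat morning→Priya, Sat afternoon→Farahani, Sat evening→Priya, Sun morning→Farahani+Ibarra, Sun afternoon→Ibarra.
Total: 26 + 66 + 26 + 66 + 96 + 96 = £376.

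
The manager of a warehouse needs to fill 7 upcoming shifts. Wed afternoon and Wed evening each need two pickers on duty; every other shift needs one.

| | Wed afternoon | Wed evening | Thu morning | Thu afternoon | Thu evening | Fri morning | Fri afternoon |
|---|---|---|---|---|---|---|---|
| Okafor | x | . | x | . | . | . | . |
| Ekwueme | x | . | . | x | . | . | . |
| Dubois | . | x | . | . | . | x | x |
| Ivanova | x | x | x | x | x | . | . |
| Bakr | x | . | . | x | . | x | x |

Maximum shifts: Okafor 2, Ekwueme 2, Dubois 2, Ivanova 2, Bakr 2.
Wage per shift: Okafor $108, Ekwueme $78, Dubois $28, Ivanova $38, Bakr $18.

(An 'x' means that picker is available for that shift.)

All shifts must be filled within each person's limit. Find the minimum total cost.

$432

Wed evening can only be covered by Dubois and Ivanova, so that assignment is forced.
Thu evening can only be covered by Ivanova, so that assignment is forced.
Picking the cheapest available picker for each shift independently would cost $252, but that ignores the shift limits.
An optimal schedule: Wed afternoon→Bakr+Ekwueme, Wed evening→Dubois+Ivanova, Thu morning→Okafor, Thu afternoon→Ekwueme, Thu evening→Ivanova, Fri morning→Bakr, Fri afternoon→Dubois.
Total: 18 + 78 + 28 + 38 + 108 + 78 + 38 + 18 + 28 = $432.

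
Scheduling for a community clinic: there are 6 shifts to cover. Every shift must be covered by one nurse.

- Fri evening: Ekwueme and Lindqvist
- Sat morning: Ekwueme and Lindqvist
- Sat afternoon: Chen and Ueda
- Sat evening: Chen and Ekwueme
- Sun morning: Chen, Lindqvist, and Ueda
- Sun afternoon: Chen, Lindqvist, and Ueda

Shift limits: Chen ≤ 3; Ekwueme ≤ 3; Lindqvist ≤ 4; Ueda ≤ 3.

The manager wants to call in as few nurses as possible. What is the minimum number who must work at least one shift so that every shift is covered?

6 slots to fill and no one can take more than 4, so at least ⌈6/4⌉ = 2 nurses are needed.
Chen and Ekwueme alone can cover everything: Fri evening→Ekwueme, Sat morning→Ekwueme, Sat afternoon→Chen, Sat evening→Ekwueme, Sun morning→Chen, Sun afternoon→Chen.

2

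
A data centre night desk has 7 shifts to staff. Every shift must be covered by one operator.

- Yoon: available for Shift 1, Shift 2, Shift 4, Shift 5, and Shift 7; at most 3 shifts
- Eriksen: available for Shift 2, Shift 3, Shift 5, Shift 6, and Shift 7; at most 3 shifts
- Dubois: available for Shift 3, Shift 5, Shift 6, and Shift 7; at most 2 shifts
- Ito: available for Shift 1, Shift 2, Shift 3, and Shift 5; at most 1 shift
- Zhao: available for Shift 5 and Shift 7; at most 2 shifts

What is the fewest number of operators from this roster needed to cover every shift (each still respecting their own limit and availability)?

3

7 slots to fill and no one can take more than 3, so at least ⌈7/3⌉ = 3 operators are needed.
Yoon, Eriksen, and Dubois alone can cover everything: Shift 1→Yoon, Shift 2→Yoon, Shift 3→Eriksen, Shift 4→Yoon, Shift 5→Eriksen, Shift 6→Eriksen, Shift 7→Dubois.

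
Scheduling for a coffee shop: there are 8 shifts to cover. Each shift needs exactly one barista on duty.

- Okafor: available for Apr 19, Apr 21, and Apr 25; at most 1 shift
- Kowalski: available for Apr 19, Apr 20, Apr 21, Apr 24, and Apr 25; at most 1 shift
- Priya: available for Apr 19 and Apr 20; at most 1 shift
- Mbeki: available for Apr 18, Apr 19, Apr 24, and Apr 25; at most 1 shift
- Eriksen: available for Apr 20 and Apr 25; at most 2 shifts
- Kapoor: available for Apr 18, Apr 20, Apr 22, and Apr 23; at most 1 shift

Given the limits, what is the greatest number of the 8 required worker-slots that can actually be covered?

7

Total capacity across all baristas is 1+1+1+1+2+1 = 7, and 8 slots are needed, so at most 7 can be filled.
An assignment achieving 7: Apr 18→Mbeki, Apr 19→Priya, Apr 20→Eriksen, Apr 21→Okafor, Apr 22→Kapoor, Apr 24→Kowalski, Apr 25→Eriksen.
Loads: Okafor 1/1, Kowalski 1/1, Priya 1/1, Mbeki 1/1, Eriksen 2/2, Kapoor 1/1.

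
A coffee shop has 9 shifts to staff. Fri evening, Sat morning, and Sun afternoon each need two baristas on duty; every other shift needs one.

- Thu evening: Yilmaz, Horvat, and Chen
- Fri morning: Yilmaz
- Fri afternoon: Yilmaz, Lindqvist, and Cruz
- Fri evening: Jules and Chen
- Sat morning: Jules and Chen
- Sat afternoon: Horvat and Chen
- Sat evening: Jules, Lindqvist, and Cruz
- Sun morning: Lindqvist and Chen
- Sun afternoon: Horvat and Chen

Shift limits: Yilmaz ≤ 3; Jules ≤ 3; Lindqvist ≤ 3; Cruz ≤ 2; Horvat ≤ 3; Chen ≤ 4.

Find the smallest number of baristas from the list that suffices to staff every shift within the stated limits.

12 slots to fill and no one can take more than 4, so at least ⌈12/4⌉ = 3 baristas are needed.
Any 3 baristas together have capacity at most 4+3+3 = 10 < 12 slots, so 3 can never suffice.
Yilmaz, Jules, Horvat, and Chen alone can cover everything: Thu evening→Yilmaz, Fri morning→Yilmaz, Fri afternoon→Yilmaz, Fri evening→Jules+Chen, Sat morning→Jules+Chen, Sat afternoon→Horvat, Sat evening→Jules, Sun morning→Chen, Sun afternoon→Horvat+Chen.

4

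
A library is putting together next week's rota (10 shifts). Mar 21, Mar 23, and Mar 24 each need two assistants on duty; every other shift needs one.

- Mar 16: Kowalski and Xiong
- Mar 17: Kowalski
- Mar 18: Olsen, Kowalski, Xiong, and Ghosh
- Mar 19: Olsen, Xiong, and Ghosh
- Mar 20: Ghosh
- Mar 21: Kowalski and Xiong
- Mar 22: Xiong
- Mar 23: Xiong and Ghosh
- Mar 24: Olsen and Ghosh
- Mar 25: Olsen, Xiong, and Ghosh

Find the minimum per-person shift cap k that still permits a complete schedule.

4

With 4 assistants and 13 worker-slots to fill, someone must work at least ⌈13/4⌉ = 4 shifts, so k ≥ 4.
k = 4 works: Mar 16→Kowalski, Mar 17→Kowalski, Mar 18→Olsen, Mar 19→Olsen, Mar 20→Ghosh, Mar 21→Kowalski+Xiong, Mar 22→Xiong, Mar 23→Xiong+Ghosh, Mar 24→Olsen+Ghosh, Mar 25→Olsen.
Loads: Olsen 4, Kowalski 3, Xiong 3, Ghosh 3 — all ≤ 4.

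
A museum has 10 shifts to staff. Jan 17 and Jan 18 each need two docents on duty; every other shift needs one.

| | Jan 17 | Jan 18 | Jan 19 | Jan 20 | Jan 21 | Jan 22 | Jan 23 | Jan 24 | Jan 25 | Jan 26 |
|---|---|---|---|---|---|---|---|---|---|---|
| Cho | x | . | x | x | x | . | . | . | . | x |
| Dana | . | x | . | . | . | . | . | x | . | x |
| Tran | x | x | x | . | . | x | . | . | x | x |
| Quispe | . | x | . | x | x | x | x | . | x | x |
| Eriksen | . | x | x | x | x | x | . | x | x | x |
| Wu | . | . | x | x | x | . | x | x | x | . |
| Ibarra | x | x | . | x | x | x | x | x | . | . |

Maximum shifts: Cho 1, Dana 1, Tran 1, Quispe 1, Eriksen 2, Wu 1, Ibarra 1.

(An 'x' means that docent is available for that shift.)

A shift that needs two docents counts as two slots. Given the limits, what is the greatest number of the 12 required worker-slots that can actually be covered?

Total capacity across all docents is 1+1+1+1+2+1+1 = 8, and 12 slots are needed, so at most 8 can be filled.
An assignment achieving 8: Jan 17→Cho+Tran, Jan 18→Ibarra, Jan 19→Eriksen, Jan 22→Eriksen, Jan 23→Quispe, Jan 24→Dana, Jan 25→Wu.
Loads: Cho 1/1, Dana 1/1, Tran 1/1, Quispe 1/1, Eriksen 2/2, Wu 1/1, Ibarra 1/1.

8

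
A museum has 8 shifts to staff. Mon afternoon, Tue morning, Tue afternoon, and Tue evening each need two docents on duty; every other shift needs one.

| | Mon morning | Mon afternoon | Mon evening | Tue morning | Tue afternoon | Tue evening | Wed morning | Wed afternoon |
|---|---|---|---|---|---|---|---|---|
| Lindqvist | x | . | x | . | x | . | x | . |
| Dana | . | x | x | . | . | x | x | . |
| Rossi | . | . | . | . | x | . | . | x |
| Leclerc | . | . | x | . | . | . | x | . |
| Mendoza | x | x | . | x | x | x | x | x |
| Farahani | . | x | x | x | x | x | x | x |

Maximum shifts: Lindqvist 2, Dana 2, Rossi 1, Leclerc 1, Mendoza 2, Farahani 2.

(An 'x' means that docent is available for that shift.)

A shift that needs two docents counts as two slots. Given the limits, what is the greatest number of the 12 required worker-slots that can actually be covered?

Total capacity across all docents is 2+2+1+1+2+2 = 10, and 12 slots are needed, so at most 10 can be filled.
An assignment achieving 10: Mon morning→Lindqvist, Mon afternoon→Dana+Mendoza, Mon evening→Lindqvist, Tue morning→Mendoza+Farahani, Tue evening→Dana+Farahani, Wed morning→Leclerc, Wed afternoon→Rossi.
Loads: Lindqvist 2/2, Dana 2/2, Rossi 1/1, Leclerc 1/1, Mendoza 2/2, Farahani 2/2.

10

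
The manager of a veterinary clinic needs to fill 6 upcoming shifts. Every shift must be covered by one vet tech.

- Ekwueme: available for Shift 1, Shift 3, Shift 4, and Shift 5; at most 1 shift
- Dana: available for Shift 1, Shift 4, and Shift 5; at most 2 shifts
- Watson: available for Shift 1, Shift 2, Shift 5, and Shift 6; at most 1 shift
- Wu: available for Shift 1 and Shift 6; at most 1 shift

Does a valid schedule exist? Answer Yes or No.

No

Total capacity is 1+2+1+1 = 5 but 6 worker-slots are needed — infeasible.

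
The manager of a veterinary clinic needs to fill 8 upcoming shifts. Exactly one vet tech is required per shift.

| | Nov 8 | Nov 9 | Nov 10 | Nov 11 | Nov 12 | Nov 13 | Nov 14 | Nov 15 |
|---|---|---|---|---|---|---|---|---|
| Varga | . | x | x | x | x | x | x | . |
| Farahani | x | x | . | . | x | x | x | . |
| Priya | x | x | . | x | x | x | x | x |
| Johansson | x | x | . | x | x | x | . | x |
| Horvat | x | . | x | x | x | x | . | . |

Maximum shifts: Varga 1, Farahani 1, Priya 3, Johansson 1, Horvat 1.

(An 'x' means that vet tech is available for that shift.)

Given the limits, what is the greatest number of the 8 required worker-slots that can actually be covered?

Total capacity across all vet techs is 1+1+3+1+1 = 7, and 8 slots are needed, so at most 7 can be filled.
An assignment achieving 7: Nov 8→Priya, Nov 9→Priya, Nov 10→Varga, Nov 11→Johansson, Nov 12→Horvat, Nov 14→Farahani, Nov 15→Priya.
Loads: Varga 1/1, Farahani 1/1, Priya 3/3, Johansson 1/1, Horvat 1/1.

7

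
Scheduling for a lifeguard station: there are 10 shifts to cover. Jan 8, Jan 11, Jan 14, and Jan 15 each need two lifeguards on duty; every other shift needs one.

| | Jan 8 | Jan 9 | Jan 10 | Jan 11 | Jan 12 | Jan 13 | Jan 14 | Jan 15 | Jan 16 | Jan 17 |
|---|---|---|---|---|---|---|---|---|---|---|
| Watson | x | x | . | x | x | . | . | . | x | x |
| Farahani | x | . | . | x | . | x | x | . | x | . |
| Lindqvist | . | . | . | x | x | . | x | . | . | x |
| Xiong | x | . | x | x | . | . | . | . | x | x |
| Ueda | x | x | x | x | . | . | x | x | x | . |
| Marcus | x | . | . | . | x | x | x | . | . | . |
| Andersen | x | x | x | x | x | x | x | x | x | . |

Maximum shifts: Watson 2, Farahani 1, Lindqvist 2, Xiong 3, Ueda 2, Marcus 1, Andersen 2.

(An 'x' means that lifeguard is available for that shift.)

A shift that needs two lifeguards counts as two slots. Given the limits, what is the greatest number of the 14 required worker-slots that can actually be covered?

Total capacity across all lifeguards is 2+1+2+3+2+1+2 = 13, and 14 slots are needed, so at most 13 can be filled.
An assignment achieving 13: Jan 8→Xiong+Marcus, Jan 9→Watson, Jan 10→Xiong, Jan 11→Andersen, Jan 12→Lindqvist, Jan 13→Farahani, Jan 14→Lindqvist+Ueda, Jan 15→Ueda+Andersen, Jan 16→Xiong, Jan 17→Watson.
Loads: Watson 2/2, Farahani 1/1, Lindqvist 2/2, Xiong 3/3, Ueda 2/2, Marcus 1/1, Andersen 2/2.

13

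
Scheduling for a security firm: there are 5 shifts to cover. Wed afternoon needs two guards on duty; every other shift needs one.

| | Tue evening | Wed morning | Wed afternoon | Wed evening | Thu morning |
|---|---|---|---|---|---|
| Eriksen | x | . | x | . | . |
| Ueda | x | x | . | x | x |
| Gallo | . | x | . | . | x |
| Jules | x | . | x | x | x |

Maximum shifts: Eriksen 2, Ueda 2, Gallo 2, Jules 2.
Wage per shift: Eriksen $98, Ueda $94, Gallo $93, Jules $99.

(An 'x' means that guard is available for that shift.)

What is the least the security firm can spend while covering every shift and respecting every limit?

$571

Wed afternoon can only be covered by Eriksen and Jules, so that assignment is forced.
Picking the cheapest available guard for each shift independently would cost $571, and that bound is achievable.
An optimal schedule: Tue evening→Ueda, Wed morning→Gallo, Wed afternoon→Eriksen+Jules, Wed evening→Ueda, Thu morning→Gallo.
Total: 94 + 93 + 98 + 99 + 94 + 93 = $571.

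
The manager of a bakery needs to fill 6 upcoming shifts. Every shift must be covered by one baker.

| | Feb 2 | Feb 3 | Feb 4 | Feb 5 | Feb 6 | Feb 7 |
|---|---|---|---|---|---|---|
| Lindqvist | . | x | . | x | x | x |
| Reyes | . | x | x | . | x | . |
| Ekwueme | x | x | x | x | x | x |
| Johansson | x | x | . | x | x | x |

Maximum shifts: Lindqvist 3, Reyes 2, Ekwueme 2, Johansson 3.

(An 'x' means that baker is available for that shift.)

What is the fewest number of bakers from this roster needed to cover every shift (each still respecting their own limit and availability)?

6 slots to fill and no one can take more than 3, so at least ⌈6/3⌉ = 2 bakers are needed.
No set of 2 bakers can cover every shift (each such set leaves at least one shift with no one available or exceeds a cap).
Lindqvist, Reyes, and Ekwueme alone can cover everything: Feb 2→Ekwueme, Feb 3→Lindqvist, Feb 4→Reyes, Feb 5→Lindqvist, Feb 6→Reyes, Feb 7→Lindqvist.

3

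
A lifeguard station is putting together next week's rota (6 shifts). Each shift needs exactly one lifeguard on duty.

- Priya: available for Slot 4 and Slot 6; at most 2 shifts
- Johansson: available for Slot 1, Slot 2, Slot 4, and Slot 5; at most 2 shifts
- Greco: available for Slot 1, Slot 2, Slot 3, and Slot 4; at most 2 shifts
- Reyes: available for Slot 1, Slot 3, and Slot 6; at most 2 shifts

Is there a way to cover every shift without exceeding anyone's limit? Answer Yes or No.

Yes

Slot 5 can only be covered by Johansson, so that assignment is forced.
One valid schedule: Slot 1→Greco, Slot 2→Johansson, Slot 3→Greco, Slot 4→Priya, Slot 5→Johansson, Slot 6→Priya.
Loads: Priya 2/2, Johansson 2/2, Greco 2/2, Reyes 0/2 — all within limits.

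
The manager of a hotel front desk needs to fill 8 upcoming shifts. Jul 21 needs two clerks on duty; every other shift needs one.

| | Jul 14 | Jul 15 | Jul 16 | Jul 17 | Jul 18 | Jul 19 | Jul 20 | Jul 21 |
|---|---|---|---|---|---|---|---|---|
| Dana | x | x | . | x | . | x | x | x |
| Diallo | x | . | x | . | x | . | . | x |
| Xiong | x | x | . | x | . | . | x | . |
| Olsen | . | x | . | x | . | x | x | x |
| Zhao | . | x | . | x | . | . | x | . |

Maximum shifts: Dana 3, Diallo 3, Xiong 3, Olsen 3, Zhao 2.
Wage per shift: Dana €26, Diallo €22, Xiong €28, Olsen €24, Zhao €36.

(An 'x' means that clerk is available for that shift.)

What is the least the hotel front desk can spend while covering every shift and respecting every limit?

Jul 16 can only be covered by Diallo, so that assignment is forced.
Jul 18 can only be covered by Diallo, so that assignment is forced.
Picking the cheapest available clerk for each shift independently would cost €208, but that ignores the shift limits.
An optimal schedule: Jul 14→Diallo, Jul 15→Olsen, Jul 16→Diallo, Jul 17→Dana, Jul 18→Diallo, Jul 19→Olsen, Jul 20→Dana, Jul 21→Olsen+Dana.
Total: 22 + 24 + 22 + 26 + 22 + 24 + 26 + 24 + 26 = €216.

€216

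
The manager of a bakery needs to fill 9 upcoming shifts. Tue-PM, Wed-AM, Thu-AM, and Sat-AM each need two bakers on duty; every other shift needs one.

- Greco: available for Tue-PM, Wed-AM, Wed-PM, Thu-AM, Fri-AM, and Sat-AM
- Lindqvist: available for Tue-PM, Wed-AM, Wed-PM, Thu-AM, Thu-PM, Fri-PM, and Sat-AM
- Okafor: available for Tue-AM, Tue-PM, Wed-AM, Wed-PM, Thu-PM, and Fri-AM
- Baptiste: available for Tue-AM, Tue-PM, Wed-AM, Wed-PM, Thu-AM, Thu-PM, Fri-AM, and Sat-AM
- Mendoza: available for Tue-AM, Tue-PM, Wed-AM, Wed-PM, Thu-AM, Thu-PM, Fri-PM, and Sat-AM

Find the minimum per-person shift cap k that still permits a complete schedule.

With 5 bakers and 13 worker-slots to fill, someone must work at least ⌈13/5⌉ = 3 shifts, so k ≥ 3.
k = 3 works: Tue-AM→Okafor, Tue-PM→Okafor+Baptiste, Wed-AM→Okafor+Baptiste, Wed-PM→Greco, Thu-AM→Greco+Lindqvist, Thu-PM→Lindqvist, Fri-AM→Greco, Fri-PM→Lindqvist, Sat-AM→Baptiste+Mendoza.
Loads: Greco 3, Lindqvist 3, Okafor 3, Baptiste 3, Mendoza 1 — all ≤ 3.

3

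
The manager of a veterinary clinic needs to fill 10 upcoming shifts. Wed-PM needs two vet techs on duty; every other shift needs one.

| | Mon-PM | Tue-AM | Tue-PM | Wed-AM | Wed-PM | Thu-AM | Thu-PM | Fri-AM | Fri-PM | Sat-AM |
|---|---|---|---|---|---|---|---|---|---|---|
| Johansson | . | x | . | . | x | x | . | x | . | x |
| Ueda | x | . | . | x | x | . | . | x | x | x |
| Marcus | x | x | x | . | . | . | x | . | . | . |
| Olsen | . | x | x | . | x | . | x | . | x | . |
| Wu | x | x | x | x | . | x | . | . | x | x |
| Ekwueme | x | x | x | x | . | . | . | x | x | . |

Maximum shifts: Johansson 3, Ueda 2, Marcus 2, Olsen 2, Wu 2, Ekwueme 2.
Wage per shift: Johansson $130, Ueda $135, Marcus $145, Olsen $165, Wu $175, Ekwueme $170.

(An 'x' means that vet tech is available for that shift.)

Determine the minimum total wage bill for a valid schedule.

Picking the cheapest available vet tech for each shift independently would cost $1480, but that ignores the shift limits.
An optimal schedule: Mon-PM→Marcus, Tue-AM→Ekwueme, Tue-PM→Olsen, Wed-AM→Ueda, Wed-PM→Johansson+Ueda, Thu-AM→Johansson, Thu-PM→Marcus, Fri-AM→Ekwueme, Fri-PM→Olsen, Sat-AM→Johansson.
Total: 145 + 170 + 165 + 135 + 130 + 135 + 130 + 145 + 170 + 165 + 130 = $1620.

$1620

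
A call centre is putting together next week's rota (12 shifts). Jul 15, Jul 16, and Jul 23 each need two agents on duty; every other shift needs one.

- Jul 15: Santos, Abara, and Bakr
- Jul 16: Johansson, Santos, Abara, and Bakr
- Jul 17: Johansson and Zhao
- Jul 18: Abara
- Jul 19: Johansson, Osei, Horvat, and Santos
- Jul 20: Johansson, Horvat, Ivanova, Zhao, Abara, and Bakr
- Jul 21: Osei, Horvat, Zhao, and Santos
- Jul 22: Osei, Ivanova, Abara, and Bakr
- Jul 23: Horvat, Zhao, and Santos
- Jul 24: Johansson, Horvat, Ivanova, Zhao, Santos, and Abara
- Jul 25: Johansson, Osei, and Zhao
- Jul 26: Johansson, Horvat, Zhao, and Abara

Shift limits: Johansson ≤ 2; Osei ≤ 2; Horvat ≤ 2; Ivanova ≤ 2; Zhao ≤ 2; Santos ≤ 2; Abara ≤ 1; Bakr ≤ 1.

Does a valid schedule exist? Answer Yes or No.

Total capacity is 2+2+2+2+2+2+1+1 = 14 but 15 worker-slots are needed — infeasible.

No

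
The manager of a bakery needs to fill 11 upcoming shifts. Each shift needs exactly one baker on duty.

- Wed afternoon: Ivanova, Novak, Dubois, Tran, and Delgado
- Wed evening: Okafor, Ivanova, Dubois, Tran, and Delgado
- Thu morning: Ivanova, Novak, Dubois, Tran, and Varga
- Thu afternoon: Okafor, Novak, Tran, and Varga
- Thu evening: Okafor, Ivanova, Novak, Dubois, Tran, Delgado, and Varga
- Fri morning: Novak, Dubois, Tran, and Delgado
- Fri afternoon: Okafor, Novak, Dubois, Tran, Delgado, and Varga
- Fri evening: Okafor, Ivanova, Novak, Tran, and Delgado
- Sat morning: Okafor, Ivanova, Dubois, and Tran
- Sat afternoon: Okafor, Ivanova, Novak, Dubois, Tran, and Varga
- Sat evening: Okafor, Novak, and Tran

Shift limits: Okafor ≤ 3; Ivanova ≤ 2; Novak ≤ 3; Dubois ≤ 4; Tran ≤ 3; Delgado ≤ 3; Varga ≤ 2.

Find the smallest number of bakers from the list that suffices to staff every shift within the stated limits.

4

11 slots to fill and no one can take more than 4, so at least ⌈11/4⌉ = 3 bakers are needed.
Any 3 bakers together have capacity at most 4+3+3 = 10 < 11 slots, so 3 can never suffice.
Okafor, Ivanova, Novak, and Dubois alone can cover everything: Wed afternoon→Ivanova, Wed evening→Okafor, Thu morning→Ivanova, Thu afternoon→Okafor, Thu evening→Dubois, Fri morning→Novak, Fri afternoon→Novak, Fri evening→Novak, Sat morning→Dubois, Sat afternoon→Dubois, Sat evening→Okafor.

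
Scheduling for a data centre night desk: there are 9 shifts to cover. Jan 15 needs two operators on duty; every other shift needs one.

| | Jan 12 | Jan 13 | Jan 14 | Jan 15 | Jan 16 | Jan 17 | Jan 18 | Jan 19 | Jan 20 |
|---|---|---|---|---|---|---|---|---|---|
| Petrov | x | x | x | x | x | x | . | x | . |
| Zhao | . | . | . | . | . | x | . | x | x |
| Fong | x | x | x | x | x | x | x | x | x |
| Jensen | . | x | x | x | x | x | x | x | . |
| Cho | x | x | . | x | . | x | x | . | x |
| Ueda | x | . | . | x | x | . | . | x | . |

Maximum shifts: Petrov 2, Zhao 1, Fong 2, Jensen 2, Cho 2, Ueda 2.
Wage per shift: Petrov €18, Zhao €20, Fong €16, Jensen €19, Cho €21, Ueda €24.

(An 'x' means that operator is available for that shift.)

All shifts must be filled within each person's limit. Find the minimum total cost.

€192

Picking the cheapest available operator for each shift independently would cost €162, but that ignores the shift limits.
An optimal schedule: Jan 12→Petrov, Jan 13→Petrov, Jan 14→Fong, Jan 15→Cho+Ueda, Jan 16→Jensen, Jan 17→Cho, Jan 18→Fong, Jan 19→Jensen, Jan 20→Zhao.
Total: 18 + 18 + 16 + 21 + 24 + 19 + 21 + 16 + 19 + 20 = €192.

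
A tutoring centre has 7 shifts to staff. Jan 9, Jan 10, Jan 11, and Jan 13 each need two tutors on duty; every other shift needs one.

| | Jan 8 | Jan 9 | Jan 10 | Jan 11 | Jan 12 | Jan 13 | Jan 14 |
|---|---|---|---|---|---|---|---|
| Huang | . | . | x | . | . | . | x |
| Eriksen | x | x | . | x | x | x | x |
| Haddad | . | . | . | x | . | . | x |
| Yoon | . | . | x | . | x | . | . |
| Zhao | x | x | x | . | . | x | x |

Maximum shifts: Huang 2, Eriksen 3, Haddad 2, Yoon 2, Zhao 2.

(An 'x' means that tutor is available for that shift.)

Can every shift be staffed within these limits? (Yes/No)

No

Total capacity is 11 and 11 slots are needed, so capacity alone doesn't rule it out.
Shifts {Jan 8, Jan 9, Jan 11, Jan 13} need 7 worker-slots in total, but the tutors available for any of those shifts (Eriksen, Haddad, and Zhao) can supply at most 6 among them. So no valid schedule exists.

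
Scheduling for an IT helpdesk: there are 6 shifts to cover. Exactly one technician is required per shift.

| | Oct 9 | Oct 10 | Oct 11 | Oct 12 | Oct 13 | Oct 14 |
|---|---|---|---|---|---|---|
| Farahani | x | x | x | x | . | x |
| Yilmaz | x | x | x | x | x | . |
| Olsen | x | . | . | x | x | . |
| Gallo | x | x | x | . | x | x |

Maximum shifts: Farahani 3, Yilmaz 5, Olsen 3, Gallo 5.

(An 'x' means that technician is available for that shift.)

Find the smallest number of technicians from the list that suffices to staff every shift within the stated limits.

6 slots to fill and no one can take more than 5, so at least ⌈6/5⌉ = 2 technicians are needed.
Farahani and Yilmaz alone can cover everything: Oct 9→Farahani, Oct 10→Farahani, Oct 11→Yilmaz, Oct 12→Yilmaz, Oct 13→Yilmaz, Oct 14→Farahani.

2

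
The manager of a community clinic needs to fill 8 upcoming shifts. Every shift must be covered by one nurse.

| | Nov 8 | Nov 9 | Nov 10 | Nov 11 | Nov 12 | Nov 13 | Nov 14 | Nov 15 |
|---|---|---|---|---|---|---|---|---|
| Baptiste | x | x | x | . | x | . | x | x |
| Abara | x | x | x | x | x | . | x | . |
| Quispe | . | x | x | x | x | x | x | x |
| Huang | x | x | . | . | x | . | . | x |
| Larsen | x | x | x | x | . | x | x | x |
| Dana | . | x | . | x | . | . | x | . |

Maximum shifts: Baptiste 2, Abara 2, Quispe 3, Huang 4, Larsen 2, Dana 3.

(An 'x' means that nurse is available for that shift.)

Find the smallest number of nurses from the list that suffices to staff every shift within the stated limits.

8 slots to fill and no one can take more than 4, so at least ⌈8/4⌉ = 2 nurses are needed.
Any 2 nurses together have capacity at most 4+3 = 7 < 8 slots, so 2 can never suffice.
Baptiste, Quispe, and Huang alone can cover everything: Nov 8→Baptiste, Nov 9→Huang, Nov 10→Baptiste, Nov 11→Quispe, Nov 12→Huang, Nov 13→Quispe, Nov 14→Quispe, Nov 15→Huang.

3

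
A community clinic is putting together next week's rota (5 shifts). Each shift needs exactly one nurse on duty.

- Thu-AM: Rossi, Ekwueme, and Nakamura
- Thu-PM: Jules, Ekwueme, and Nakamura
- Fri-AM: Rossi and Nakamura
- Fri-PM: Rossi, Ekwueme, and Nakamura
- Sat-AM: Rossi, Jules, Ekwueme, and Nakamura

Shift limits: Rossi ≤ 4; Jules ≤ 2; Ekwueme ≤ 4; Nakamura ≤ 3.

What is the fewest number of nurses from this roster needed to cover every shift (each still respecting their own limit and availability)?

5 slots to fill and no one can take more than 4, so at least ⌈5/4⌉ = 2 nurses are needed.
Rossi and Jules alone can cover everything: Thu-AM→Rossi, Thu-PM→Jules, Fri-AM→Rossi, Fri-PM→Rossi, Sat-AM→Rossi.

2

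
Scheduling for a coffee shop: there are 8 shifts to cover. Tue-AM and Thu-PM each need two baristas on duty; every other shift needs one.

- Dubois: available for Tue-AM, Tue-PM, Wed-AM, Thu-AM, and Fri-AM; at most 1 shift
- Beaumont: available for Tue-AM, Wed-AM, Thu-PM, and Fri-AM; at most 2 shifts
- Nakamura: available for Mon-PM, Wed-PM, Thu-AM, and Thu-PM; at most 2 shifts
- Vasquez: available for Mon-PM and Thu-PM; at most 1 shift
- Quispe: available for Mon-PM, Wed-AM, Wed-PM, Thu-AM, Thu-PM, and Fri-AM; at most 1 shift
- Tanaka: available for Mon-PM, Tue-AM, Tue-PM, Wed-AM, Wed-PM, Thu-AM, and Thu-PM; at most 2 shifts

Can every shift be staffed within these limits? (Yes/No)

No

Total capacity is 1+2+2+1+1+2 = 9 but 10 worker-slots are needed — infeasible.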